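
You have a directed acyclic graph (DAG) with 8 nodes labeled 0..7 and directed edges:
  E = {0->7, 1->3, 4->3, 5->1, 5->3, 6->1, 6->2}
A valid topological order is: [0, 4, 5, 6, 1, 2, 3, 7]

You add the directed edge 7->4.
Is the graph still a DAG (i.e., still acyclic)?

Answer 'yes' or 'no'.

Answer: yes

Derivation:
Given toposort: [0, 4, 5, 6, 1, 2, 3, 7]
Position of 7: index 7; position of 4: index 1
New edge 7->4: backward (u after v in old order)
Backward edge: old toposort is now invalid. Check if this creates a cycle.
Does 4 already reach 7? Reachable from 4: [3, 4]. NO -> still a DAG (reorder needed).
Still a DAG? yes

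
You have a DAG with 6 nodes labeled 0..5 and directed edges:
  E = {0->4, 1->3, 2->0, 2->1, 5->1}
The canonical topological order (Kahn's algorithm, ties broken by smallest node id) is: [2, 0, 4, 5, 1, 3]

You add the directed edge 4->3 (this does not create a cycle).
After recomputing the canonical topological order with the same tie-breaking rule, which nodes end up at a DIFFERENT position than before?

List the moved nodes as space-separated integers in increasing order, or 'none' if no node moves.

Old toposort: [2, 0, 4, 5, 1, 3]
Added edge 4->3
Recompute Kahn (smallest-id tiebreak):
  initial in-degrees: [1, 2, 0, 2, 1, 0]
  ready (indeg=0): [2, 5]
  pop 2: indeg[0]->0; indeg[1]->1 | ready=[0, 5] | order so far=[2]
  pop 0: indeg[4]->0 | ready=[4, 5] | order so far=[2, 0]
  pop 4: indeg[3]->1 | ready=[5] | order so far=[2, 0, 4]
  pop 5: indeg[1]->0 | ready=[1] | order so far=[2, 0, 4, 5]
  pop 1: indeg[3]->0 | ready=[3] | order so far=[2, 0, 4, 5, 1]
  pop 3: no out-edges | ready=[] | order so far=[2, 0, 4, 5, 1, 3]
New canonical toposort: [2, 0, 4, 5, 1, 3]
Compare positions:
  Node 0: index 1 -> 1 (same)
  Node 1: index 4 -> 4 (same)
  Node 2: index 0 -> 0 (same)
  Node 3: index 5 -> 5 (same)
  Node 4: index 2 -> 2 (same)
  Node 5: index 3 -> 3 (same)
Nodes that changed position: none

Answer: none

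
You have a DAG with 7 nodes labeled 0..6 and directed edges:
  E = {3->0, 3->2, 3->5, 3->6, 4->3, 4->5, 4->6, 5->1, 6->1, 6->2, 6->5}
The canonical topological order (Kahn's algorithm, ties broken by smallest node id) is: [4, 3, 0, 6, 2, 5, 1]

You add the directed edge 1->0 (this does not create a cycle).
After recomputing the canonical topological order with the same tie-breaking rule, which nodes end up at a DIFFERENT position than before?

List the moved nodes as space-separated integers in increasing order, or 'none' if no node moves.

Old toposort: [4, 3, 0, 6, 2, 5, 1]
Added edge 1->0
Recompute Kahn (smallest-id tiebreak):
  initial in-degrees: [2, 2, 2, 1, 0, 3, 2]
  ready (indeg=0): [4]
  pop 4: indeg[3]->0; indeg[5]->2; indeg[6]->1 | ready=[3] | order so far=[4]
  pop 3: indeg[0]->1; indeg[2]->1; indeg[5]->1; indeg[6]->0 | ready=[6] | order so far=[4, 3]
  pop 6: indeg[1]->1; indeg[2]->0; indeg[5]->0 | ready=[2, 5] | order so far=[4, 3, 6]
  pop 2: no out-edges | ready=[5] | order so far=[4, 3, 6, 2]
  pop 5: indeg[1]->0 | ready=[1] | order so far=[4, 3, 6, 2, 5]
  pop 1: indeg[0]->0 | ready=[0] | order so far=[4, 3, 6, 2, 5, 1]
  pop 0: no out-edges | ready=[] | order so far=[4, 3, 6, 2, 5, 1, 0]
New canonical toposort: [4, 3, 6, 2, 5, 1, 0]
Compare positions:
  Node 0: index 2 -> 6 (moved)
  Node 1: index 6 -> 5 (moved)
  Node 2: index 4 -> 3 (moved)
  Node 3: index 1 -> 1 (same)
  Node 4: index 0 -> 0 (same)
  Node 5: index 5 -> 4 (moved)
  Node 6: index 3 -> 2 (moved)
Nodes that changed position: 0 1 2 5 6

Answer: 0 1 2 5 6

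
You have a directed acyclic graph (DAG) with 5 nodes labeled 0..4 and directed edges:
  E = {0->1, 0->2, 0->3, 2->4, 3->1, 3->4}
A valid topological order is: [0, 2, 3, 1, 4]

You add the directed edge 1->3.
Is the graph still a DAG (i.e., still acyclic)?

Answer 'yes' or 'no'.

Given toposort: [0, 2, 3, 1, 4]
Position of 1: index 3; position of 3: index 2
New edge 1->3: backward (u after v in old order)
Backward edge: old toposort is now invalid. Check if this creates a cycle.
Does 3 already reach 1? Reachable from 3: [1, 3, 4]. YES -> cycle!
Still a DAG? no

Answer: no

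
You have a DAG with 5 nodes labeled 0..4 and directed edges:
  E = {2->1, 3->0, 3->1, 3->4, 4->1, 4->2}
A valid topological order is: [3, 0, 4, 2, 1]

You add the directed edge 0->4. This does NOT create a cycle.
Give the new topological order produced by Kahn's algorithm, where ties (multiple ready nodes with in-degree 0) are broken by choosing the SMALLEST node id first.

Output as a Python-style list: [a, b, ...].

Old toposort: [3, 0, 4, 2, 1]
Added edge: 0->4
Position of 0 (1) < position of 4 (2). Old order still valid.
Run Kahn's algorithm (break ties by smallest node id):
  initial in-degrees: [1, 3, 1, 0, 2]
  ready (indeg=0): [3]
  pop 3: indeg[0]->0; indeg[1]->2; indeg[4]->1 | ready=[0] | order so far=[3]
  pop 0: indeg[4]->0 | ready=[4] | order so far=[3, 0]
  pop 4: indeg[1]->1; indeg[2]->0 | ready=[2] | order so far=[3, 0, 4]
  pop 2: indeg[1]->0 | ready=[1] | order so far=[3, 0, 4, 2]
  pop 1: no out-edges | ready=[] | order so far=[3, 0, 4, 2, 1]
  Result: [3, 0, 4, 2, 1]

Answer: [3, 0, 4, 2, 1]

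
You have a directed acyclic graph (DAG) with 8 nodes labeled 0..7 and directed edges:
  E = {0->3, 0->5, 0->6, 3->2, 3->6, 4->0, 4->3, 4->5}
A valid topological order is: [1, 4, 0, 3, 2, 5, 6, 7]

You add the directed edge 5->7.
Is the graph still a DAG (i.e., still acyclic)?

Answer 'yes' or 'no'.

Given toposort: [1, 4, 0, 3, 2, 5, 6, 7]
Position of 5: index 5; position of 7: index 7
New edge 5->7: forward
Forward edge: respects the existing order. Still a DAG, same toposort still valid.
Still a DAG? yes

Answer: yes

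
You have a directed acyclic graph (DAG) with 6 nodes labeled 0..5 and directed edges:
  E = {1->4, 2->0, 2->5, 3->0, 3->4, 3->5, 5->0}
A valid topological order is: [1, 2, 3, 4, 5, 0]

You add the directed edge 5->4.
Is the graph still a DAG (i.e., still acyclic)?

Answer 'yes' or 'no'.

Answer: yes

Derivation:
Given toposort: [1, 2, 3, 4, 5, 0]
Position of 5: index 4; position of 4: index 3
New edge 5->4: backward (u after v in old order)
Backward edge: old toposort is now invalid. Check if this creates a cycle.
Does 4 already reach 5? Reachable from 4: [4]. NO -> still a DAG (reorder needed).
Still a DAG? yes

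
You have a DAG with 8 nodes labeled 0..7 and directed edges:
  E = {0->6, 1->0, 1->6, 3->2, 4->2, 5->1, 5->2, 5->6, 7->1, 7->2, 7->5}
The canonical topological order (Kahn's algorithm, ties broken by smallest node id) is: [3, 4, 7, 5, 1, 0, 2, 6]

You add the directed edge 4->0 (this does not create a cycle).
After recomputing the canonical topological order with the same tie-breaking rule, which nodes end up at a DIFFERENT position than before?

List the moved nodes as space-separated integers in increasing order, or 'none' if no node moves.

Answer: none

Derivation:
Old toposort: [3, 4, 7, 5, 1, 0, 2, 6]
Added edge 4->0
Recompute Kahn (smallest-id tiebreak):
  initial in-degrees: [2, 2, 4, 0, 0, 1, 3, 0]
  ready (indeg=0): [3, 4, 7]
  pop 3: indeg[2]->3 | ready=[4, 7] | order so far=[3]
  pop 4: indeg[0]->1; indeg[2]->2 | ready=[7] | order so far=[3, 4]
  pop 7: indeg[1]->1; indeg[2]->1; indeg[5]->0 | ready=[5] | order so far=[3, 4, 7]
  pop 5: indeg[1]->0; indeg[2]->0; indeg[6]->2 | ready=[1, 2] | order so far=[3, 4, 7, 5]
  pop 1: indeg[0]->0; indeg[6]->1 | ready=[0, 2] | order so far=[3, 4, 7, 5, 1]
  pop 0: indeg[6]->0 | ready=[2, 6] | order so far=[3, 4, 7, 5, 1, 0]
  pop 2: no out-edges | ready=[6] | order so far=[3, 4, 7, 5, 1, 0, 2]
  pop 6: no out-edges | ready=[] | order so far=[3, 4, 7, 5, 1, 0, 2, 6]
New canonical toposort: [3, 4, 7, 5, 1, 0, 2, 6]
Compare positions:
  Node 0: index 5 -> 5 (same)
  Node 1: index 4 -> 4 (same)
  Node 2: index 6 -> 6 (same)
  Node 3: index 0 -> 0 (same)
  Node 4: index 1 -> 1 (same)
  Node 5: index 3 -> 3 (same)
  Node 6: index 7 -> 7 (same)
  Node 7: index 2 -> 2 (same)
Nodes that changed position: none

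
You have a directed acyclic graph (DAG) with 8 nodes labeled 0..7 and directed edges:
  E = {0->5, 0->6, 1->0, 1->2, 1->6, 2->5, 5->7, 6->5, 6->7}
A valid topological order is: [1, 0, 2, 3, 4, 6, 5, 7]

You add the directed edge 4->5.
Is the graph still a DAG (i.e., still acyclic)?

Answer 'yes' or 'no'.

Given toposort: [1, 0, 2, 3, 4, 6, 5, 7]
Position of 4: index 4; position of 5: index 6
New edge 4->5: forward
Forward edge: respects the existing order. Still a DAG, same toposort still valid.
Still a DAG? yes

Answer: yes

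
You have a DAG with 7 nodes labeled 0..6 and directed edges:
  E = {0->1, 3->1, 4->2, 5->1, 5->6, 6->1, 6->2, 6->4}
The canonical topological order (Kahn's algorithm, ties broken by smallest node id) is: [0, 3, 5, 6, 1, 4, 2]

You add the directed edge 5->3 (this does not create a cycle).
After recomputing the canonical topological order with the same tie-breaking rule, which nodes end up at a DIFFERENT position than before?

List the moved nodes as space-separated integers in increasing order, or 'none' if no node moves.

Answer: 3 5

Derivation:
Old toposort: [0, 3, 5, 6, 1, 4, 2]
Added edge 5->3
Recompute Kahn (smallest-id tiebreak):
  initial in-degrees: [0, 4, 2, 1, 1, 0, 1]
  ready (indeg=0): [0, 5]
  pop 0: indeg[1]->3 | ready=[5] | order so far=[0]
  pop 5: indeg[1]->2; indeg[3]->0; indeg[6]->0 | ready=[3, 6] | order so far=[0, 5]
  pop 3: indeg[1]->1 | ready=[6] | order so far=[0, 5, 3]
  pop 6: indeg[1]->0; indeg[2]->1; indeg[4]->0 | ready=[1, 4] | order so far=[0, 5, 3, 6]
  pop 1: no out-edges | ready=[4] | order so far=[0, 5, 3, 6, 1]
  pop 4: indeg[2]->0 | ready=[2] | order so far=[0, 5, 3, 6, 1, 4]
  pop 2: no out-edges | ready=[] | order so far=[0, 5, 3, 6, 1, 4, 2]
New canonical toposort: [0, 5, 3, 6, 1, 4, 2]
Compare positions:
  Node 0: index 0 -> 0 (same)
  Node 1: index 4 -> 4 (same)
  Node 2: index 6 -> 6 (same)
  Node 3: index 1 -> 2 (moved)
  Node 4: index 5 -> 5 (same)
  Node 5: index 2 -> 1 (moved)
  Node 6: index 3 -> 3 (same)
Nodes that changed position: 3 5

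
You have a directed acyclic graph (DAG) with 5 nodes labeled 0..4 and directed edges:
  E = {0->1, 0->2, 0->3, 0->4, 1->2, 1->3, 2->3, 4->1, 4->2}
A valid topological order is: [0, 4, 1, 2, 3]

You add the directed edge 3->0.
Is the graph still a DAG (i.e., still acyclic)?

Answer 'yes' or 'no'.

Answer: no

Derivation:
Given toposort: [0, 4, 1, 2, 3]
Position of 3: index 4; position of 0: index 0
New edge 3->0: backward (u after v in old order)
Backward edge: old toposort is now invalid. Check if this creates a cycle.
Does 0 already reach 3? Reachable from 0: [0, 1, 2, 3, 4]. YES -> cycle!
Still a DAG? no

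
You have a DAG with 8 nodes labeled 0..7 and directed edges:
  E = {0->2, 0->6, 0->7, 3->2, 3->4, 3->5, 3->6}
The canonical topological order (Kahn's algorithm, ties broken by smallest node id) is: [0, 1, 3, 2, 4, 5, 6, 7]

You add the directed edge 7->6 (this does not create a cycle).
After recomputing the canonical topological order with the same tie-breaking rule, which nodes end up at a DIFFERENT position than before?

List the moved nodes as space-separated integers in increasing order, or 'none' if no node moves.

Answer: 6 7

Derivation:
Old toposort: [0, 1, 3, 2, 4, 5, 6, 7]
Added edge 7->6
Recompute Kahn (smallest-id tiebreak):
  initial in-degrees: [0, 0, 2, 0, 1, 1, 3, 1]
  ready (indeg=0): [0, 1, 3]
  pop 0: indeg[2]->1; indeg[6]->2; indeg[7]->0 | ready=[1, 3, 7] | order so far=[0]
  pop 1: no out-edges | ready=[3, 7] | order so far=[0, 1]
  pop 3: indeg[2]->0; indeg[4]->0; indeg[5]->0; indeg[6]->1 | ready=[2, 4, 5, 7] | order so far=[0, 1, 3]
  pop 2: no out-edges | ready=[4, 5, 7] | order so far=[0, 1, 3, 2]
  pop 4: no out-edges | ready=[5, 7] | order so far=[0, 1, 3, 2, 4]
  pop 5: no out-edges | ready=[7] | order so far=[0, 1, 3, 2, 4, 5]
  pop 7: indeg[6]->0 | ready=[6] | order so far=[0, 1, 3, 2, 4, 5, 7]
  pop 6: no out-edges | ready=[] | order so far=[0, 1, 3, 2, 4, 5, 7, 6]
New canonical toposort: [0, 1, 3, 2, 4, 5, 7, 6]
Compare positions:
  Node 0: index 0 -> 0 (same)
  Node 1: index 1 -> 1 (same)
  Node 2: index 3 -> 3 (same)
  Node 3: index 2 -> 2 (same)
  Node 4: index 4 -> 4 (same)
  Node 5: index 5 -> 5 (same)
  Node 6: index 6 -> 7 (moved)
  Node 7: index 7 -> 6 (moved)
Nodes that changed position: 6 7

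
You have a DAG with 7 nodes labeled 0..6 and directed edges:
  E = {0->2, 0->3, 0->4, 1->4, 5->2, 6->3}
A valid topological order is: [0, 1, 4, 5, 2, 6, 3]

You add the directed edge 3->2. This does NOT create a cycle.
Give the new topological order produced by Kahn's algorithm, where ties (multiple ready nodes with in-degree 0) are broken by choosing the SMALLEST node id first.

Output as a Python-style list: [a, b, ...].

Answer: [0, 1, 4, 5, 6, 3, 2]

Derivation:
Old toposort: [0, 1, 4, 5, 2, 6, 3]
Added edge: 3->2
Position of 3 (6) > position of 2 (4). Must reorder: 3 must now come before 2.
Run Kahn's algorithm (break ties by smallest node id):
  initial in-degrees: [0, 0, 3, 2, 2, 0, 0]
  ready (indeg=0): [0, 1, 5, 6]
  pop 0: indeg[2]->2; indeg[3]->1; indeg[4]->1 | ready=[1, 5, 6] | order so far=[0]
  pop 1: indeg[4]->0 | ready=[4, 5, 6] | order so far=[0, 1]
  pop 4: no out-edges | ready=[5, 6] | order so far=[0, 1, 4]
  pop 5: indeg[2]->1 | ready=[6] | order so far=[0, 1, 4, 5]
  pop 6: indeg[3]->0 | ready=[3] | order so far=[0, 1, 4, 5, 6]
  pop 3: indeg[2]->0 | ready=[2] | order so far=[0, 1, 4, 5, 6, 3]
  pop 2: no out-edges | ready=[] | order so far=[0, 1, 4, 5, 6, 3, 2]
  Result: [0, 1, 4, 5, 6, 3, 2]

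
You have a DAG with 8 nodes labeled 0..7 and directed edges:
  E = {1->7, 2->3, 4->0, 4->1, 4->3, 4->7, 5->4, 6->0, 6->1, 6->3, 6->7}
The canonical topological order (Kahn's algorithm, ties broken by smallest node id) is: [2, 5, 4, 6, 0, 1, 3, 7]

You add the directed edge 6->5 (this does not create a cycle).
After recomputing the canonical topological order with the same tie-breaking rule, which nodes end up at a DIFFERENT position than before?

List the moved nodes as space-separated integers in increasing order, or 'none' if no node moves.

Answer: 4 5 6

Derivation:
Old toposort: [2, 5, 4, 6, 0, 1, 3, 7]
Added edge 6->5
Recompute Kahn (smallest-id tiebreak):
  initial in-degrees: [2, 2, 0, 3, 1, 1, 0, 3]
  ready (indeg=0): [2, 6]
  pop 2: indeg[3]->2 | ready=[6] | order so far=[2]
  pop 6: indeg[0]->1; indeg[1]->1; indeg[3]->1; indeg[5]->0; indeg[7]->2 | ready=[5] | order so far=[2, 6]
  pop 5: indeg[4]->0 | ready=[4] | order so far=[2, 6, 5]
  pop 4: indeg[0]->0; indeg[1]->0; indeg[3]->0; indeg[7]->1 | ready=[0, 1, 3] | order so far=[2, 6, 5, 4]
  pop 0: no out-edges | ready=[1, 3] | order so far=[2, 6, 5, 4, 0]
  pop 1: indeg[7]->0 | ready=[3, 7] | order so far=[2, 6, 5, 4, 0, 1]
  pop 3: no out-edges | ready=[7] | order so far=[2, 6, 5, 4, 0, 1, 3]
  pop 7: no out-edges | ready=[] | order so far=[2, 6, 5, 4, 0, 1, 3, 7]
New canonical toposort: [2, 6, 5, 4, 0, 1, 3, 7]
Compare positions:
  Node 0: index 4 -> 4 (same)
  Node 1: index 5 -> 5 (same)
  Node 2: index 0 -> 0 (same)
  Node 3: index 6 -> 6 (same)
  Node 4: index 2 -> 3 (moved)
  Node 5: index 1 -> 2 (moved)
  Node 6: index 3 -> 1 (moved)
  Node 7: index 7 -> 7 (same)
Nodes that changed position: 4 5 6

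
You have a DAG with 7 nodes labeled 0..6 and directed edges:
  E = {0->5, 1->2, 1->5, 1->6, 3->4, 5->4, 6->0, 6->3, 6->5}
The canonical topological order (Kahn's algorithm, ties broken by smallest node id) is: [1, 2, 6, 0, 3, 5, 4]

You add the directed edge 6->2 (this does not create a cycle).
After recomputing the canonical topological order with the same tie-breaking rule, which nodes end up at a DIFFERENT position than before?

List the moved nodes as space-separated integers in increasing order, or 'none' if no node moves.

Answer: 0 2 6

Derivation:
Old toposort: [1, 2, 6, 0, 3, 5, 4]
Added edge 6->2
Recompute Kahn (smallest-id tiebreak):
  initial in-degrees: [1, 0, 2, 1, 2, 3, 1]
  ready (indeg=0): [1]
  pop 1: indeg[2]->1; indeg[5]->2; indeg[6]->0 | ready=[6] | order so far=[1]
  pop 6: indeg[0]->0; indeg[2]->0; indeg[3]->0; indeg[5]->1 | ready=[0, 2, 3] | order so far=[1, 6]
  pop 0: indeg[5]->0 | ready=[2, 3, 5] | order so far=[1, 6, 0]
  pop 2: no out-edges | ready=[3, 5] | order so far=[1, 6, 0, 2]
  pop 3: indeg[4]->1 | ready=[5] | order so far=[1, 6, 0, 2, 3]
  pop 5: indeg[4]->0 | ready=[4] | order so far=[1, 6, 0, 2, 3, 5]
  pop 4: no out-edges | ready=[] | order so far=[1, 6, 0, 2, 3, 5, 4]
New canonical toposort: [1, 6, 0, 2, 3, 5, 4]
Compare positions:
  Node 0: index 3 -> 2 (moved)
  Node 1: index 0 -> 0 (same)
  Node 2: index 1 -> 3 (moved)
  Node 3: index 4 -> 4 (same)
  Node 4: index 6 -> 6 (same)
  Node 5: index 5 -> 5 (same)
  Node 6: index 2 -> 1 (moved)
Nodes that changed position: 0 2 6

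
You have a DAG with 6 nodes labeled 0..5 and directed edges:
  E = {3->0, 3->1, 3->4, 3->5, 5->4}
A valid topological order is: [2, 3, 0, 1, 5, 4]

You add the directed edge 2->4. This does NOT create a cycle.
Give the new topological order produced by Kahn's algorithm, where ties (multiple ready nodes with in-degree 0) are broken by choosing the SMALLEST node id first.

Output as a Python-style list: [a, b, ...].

Old toposort: [2, 3, 0, 1, 5, 4]
Added edge: 2->4
Position of 2 (0) < position of 4 (5). Old order still valid.
Run Kahn's algorithm (break ties by smallest node id):
  initial in-degrees: [1, 1, 0, 0, 3, 1]
  ready (indeg=0): [2, 3]
  pop 2: indeg[4]->2 | ready=[3] | order so far=[2]
  pop 3: indeg[0]->0; indeg[1]->0; indeg[4]->1; indeg[5]->0 | ready=[0, 1, 5] | order so far=[2, 3]
  pop 0: no out-edges | ready=[1, 5] | order so far=[2, 3, 0]
  pop 1: no out-edges | ready=[5] | order so far=[2, 3, 0, 1]
  pop 5: indeg[4]->0 | ready=[4] | order so far=[2, 3, 0, 1, 5]
  pop 4: no out-edges | ready=[] | order so far=[2, 3, 0, 1, 5, 4]
  Result: [2, 3, 0, 1, 5, 4]

Answer: [2, 3, 0, 1, 5, 4]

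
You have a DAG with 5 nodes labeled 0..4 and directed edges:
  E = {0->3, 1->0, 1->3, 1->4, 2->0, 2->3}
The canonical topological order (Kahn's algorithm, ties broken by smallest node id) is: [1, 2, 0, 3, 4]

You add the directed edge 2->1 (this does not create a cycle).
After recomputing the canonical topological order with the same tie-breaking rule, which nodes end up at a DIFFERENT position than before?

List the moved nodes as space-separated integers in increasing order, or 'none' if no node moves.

Answer: 1 2

Derivation:
Old toposort: [1, 2, 0, 3, 4]
Added edge 2->1
Recompute Kahn (smallest-id tiebreak):
  initial in-degrees: [2, 1, 0, 3, 1]
  ready (indeg=0): [2]
  pop 2: indeg[0]->1; indeg[1]->0; indeg[3]->2 | ready=[1] | order so far=[2]
  pop 1: indeg[0]->0; indeg[3]->1; indeg[4]->0 | ready=[0, 4] | order so far=[2, 1]
  pop 0: indeg[3]->0 | ready=[3, 4] | order so far=[2, 1, 0]
  pop 3: no out-edges | ready=[4] | order so far=[2, 1, 0, 3]
  pop 4: no out-edges | ready=[] | order so far=[2, 1, 0, 3, 4]
New canonical toposort: [2, 1, 0, 3, 4]
Compare positions:
  Node 0: index 2 -> 2 (same)
  Node 1: index 0 -> 1 (moved)
  Node 2: index 1 -> 0 (moved)
  Node 3: index 3 -> 3 (same)
  Node 4: index 4 -> 4 (same)
Nodes that changed position: 1 2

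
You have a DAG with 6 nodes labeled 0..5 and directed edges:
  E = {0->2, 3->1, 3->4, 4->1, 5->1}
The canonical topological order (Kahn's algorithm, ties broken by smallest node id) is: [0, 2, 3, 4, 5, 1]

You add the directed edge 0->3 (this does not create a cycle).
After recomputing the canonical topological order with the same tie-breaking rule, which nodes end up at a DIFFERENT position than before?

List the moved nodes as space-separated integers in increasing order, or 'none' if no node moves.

Answer: none

Derivation:
Old toposort: [0, 2, 3, 4, 5, 1]
Added edge 0->3
Recompute Kahn (smallest-id tiebreak):
  initial in-degrees: [0, 3, 1, 1, 1, 0]
  ready (indeg=0): [0, 5]
  pop 0: indeg[2]->0; indeg[3]->0 | ready=[2, 3, 5] | order so far=[0]
  pop 2: no out-edges | ready=[3, 5] | order so far=[0, 2]
  pop 3: indeg[1]->2; indeg[4]->0 | ready=[4, 5] | order so far=[0, 2, 3]
  pop 4: indeg[1]->1 | ready=[5] | order so far=[0, 2, 3, 4]
  pop 5: indeg[1]->0 | ready=[1] | order so far=[0, 2, 3, 4, 5]
  pop 1: no out-edges | ready=[] | order so far=[0, 2, 3, 4, 5, 1]
New canonical toposort: [0, 2, 3, 4, 5, 1]
Compare positions:
  Node 0: index 0 -> 0 (same)
  Node 1: index 5 -> 5 (same)
  Node 2: index 1 -> 1 (same)
  Node 3: index 2 -> 2 (same)
  Node 4: index 3 -> 3 (same)
  Node 5: index 4 -> 4 (same)
Nodes that changed position: none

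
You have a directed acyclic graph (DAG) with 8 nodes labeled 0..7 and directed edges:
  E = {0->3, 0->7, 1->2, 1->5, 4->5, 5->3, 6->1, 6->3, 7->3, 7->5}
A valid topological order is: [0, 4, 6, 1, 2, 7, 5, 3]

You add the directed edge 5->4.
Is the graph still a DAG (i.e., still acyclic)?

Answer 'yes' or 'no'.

Given toposort: [0, 4, 6, 1, 2, 7, 5, 3]
Position of 5: index 6; position of 4: index 1
New edge 5->4: backward (u after v in old order)
Backward edge: old toposort is now invalid. Check if this creates a cycle.
Does 4 already reach 5? Reachable from 4: [3, 4, 5]. YES -> cycle!
Still a DAG? no

Answer: no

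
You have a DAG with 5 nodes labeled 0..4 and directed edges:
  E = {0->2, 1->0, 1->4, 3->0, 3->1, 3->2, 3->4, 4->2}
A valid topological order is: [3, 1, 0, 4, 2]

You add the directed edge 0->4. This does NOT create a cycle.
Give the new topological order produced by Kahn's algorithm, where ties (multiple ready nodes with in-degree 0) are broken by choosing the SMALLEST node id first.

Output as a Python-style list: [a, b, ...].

Answer: [3, 1, 0, 4, 2]

Derivation:
Old toposort: [3, 1, 0, 4, 2]
Added edge: 0->4
Position of 0 (2) < position of 4 (3). Old order still valid.
Run Kahn's algorithm (break ties by smallest node id):
  initial in-degrees: [2, 1, 3, 0, 3]
  ready (indeg=0): [3]
  pop 3: indeg[0]->1; indeg[1]->0; indeg[2]->2; indeg[4]->2 | ready=[1] | order so far=[3]
  pop 1: indeg[0]->0; indeg[4]->1 | ready=[0] | order so far=[3, 1]
  pop 0: indeg[2]->1; indeg[4]->0 | ready=[4] | order so far=[3, 1, 0]
  pop 4: indeg[2]->0 | ready=[2] | order so far=[3, 1, 0, 4]
  pop 2: no out-edges | ready=[] | order so far=[3, 1, 0, 4, 2]
  Result: [3, 1, 0, 4, 2]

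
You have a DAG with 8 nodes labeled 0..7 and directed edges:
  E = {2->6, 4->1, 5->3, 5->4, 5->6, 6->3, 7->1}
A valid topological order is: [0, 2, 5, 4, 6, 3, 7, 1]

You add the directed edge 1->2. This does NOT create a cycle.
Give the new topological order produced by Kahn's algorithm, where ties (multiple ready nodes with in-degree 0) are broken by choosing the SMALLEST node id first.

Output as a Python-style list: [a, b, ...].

Answer: [0, 5, 4, 7, 1, 2, 6, 3]

Derivation:
Old toposort: [0, 2, 5, 4, 6, 3, 7, 1]
Added edge: 1->2
Position of 1 (7) > position of 2 (1). Must reorder: 1 must now come before 2.
Run Kahn's algorithm (break ties by smallest node id):
  initial in-degrees: [0, 2, 1, 2, 1, 0, 2, 0]
  ready (indeg=0): [0, 5, 7]
  pop 0: no out-edges | ready=[5, 7] | order so far=[0]
  pop 5: indeg[3]->1; indeg[4]->0; indeg[6]->1 | ready=[4, 7] | order so far=[0, 5]
  pop 4: indeg[1]->1 | ready=[7] | order so far=[0, 5, 4]
  pop 7: indeg[1]->0 | ready=[1] | order so far=[0, 5, 4, 7]
  pop 1: indeg[2]->0 | ready=[2] | order so far=[0, 5, 4, 7, 1]
  pop 2: indeg[6]->0 | ready=[6] | order so far=[0, 5, 4, 7, 1, 2]
  pop 6: indeg[3]->0 | ready=[3] | order so far=[0, 5, 4, 7, 1, 2, 6]
  pop 3: no out-edges | ready=[] | order so far=[0, 5, 4, 7, 1, 2, 6, 3]
  Result: [0, 5, 4, 7, 1, 2, 6, 3]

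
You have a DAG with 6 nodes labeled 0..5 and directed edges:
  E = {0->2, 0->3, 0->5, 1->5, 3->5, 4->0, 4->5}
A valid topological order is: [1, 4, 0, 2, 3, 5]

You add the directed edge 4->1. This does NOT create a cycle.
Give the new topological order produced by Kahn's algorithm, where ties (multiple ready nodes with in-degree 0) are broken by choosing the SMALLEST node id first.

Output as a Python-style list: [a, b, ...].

Answer: [4, 0, 1, 2, 3, 5]

Derivation:
Old toposort: [1, 4, 0, 2, 3, 5]
Added edge: 4->1
Position of 4 (1) > position of 1 (0). Must reorder: 4 must now come before 1.
Run Kahn's algorithm (break ties by smallest node id):
  initial in-degrees: [1, 1, 1, 1, 0, 4]
  ready (indeg=0): [4]
  pop 4: indeg[0]->0; indeg[1]->0; indeg[5]->3 | ready=[0, 1] | order so far=[4]
  pop 0: indeg[2]->0; indeg[3]->0; indeg[5]->2 | ready=[1, 2, 3] | order so far=[4, 0]
  pop 1: indeg[5]->1 | ready=[2, 3] | order so far=[4, 0, 1]
  pop 2: no out-edges | ready=[3] | order so far=[4, 0, 1, 2]
  pop 3: indeg[5]->0 | ready=[5] | order so far=[4, 0, 1, 2, 3]
  pop 5: no out-edges | ready=[] | order so far=[4, 0, 1, 2, 3, 5]
  Result: [4, 0, 1, 2, 3, 5]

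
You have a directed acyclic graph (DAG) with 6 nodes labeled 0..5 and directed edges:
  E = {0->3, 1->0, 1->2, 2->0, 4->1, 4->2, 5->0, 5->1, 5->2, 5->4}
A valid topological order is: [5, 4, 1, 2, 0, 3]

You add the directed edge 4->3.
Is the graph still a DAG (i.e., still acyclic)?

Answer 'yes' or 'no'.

Given toposort: [5, 4, 1, 2, 0, 3]
Position of 4: index 1; position of 3: index 5
New edge 4->3: forward
Forward edge: respects the existing order. Still a DAG, same toposort still valid.
Still a DAG? yes

Answer: yes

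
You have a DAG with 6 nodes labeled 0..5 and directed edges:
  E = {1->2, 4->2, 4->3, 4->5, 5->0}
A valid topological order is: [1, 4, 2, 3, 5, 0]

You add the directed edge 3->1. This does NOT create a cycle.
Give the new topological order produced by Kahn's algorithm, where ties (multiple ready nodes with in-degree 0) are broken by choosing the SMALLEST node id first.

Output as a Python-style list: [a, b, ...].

Old toposort: [1, 4, 2, 3, 5, 0]
Added edge: 3->1
Position of 3 (3) > position of 1 (0). Must reorder: 3 must now come before 1.
Run Kahn's algorithm (break ties by smallest node id):
  initial in-degrees: [1, 1, 2, 1, 0, 1]
  ready (indeg=0): [4]
  pop 4: indeg[2]->1; indeg[3]->0; indeg[5]->0 | ready=[3, 5] | order so far=[4]
  pop 3: indeg[1]->0 | ready=[1, 5] | order so far=[4, 3]
  pop 1: indeg[2]->0 | ready=[2, 5] | order so far=[4, 3, 1]
  pop 2: no out-edges | ready=[5] | order so far=[4, 3, 1, 2]
  pop 5: indeg[0]->0 | ready=[0] | order so far=[4, 3, 1, 2, 5]
  pop 0: no out-edges | ready=[] | order so far=[4, 3, 1, 2, 5, 0]
  Result: [4, 3, 1, 2, 5, 0]

Answer: [4, 3, 1, 2, 5, 0]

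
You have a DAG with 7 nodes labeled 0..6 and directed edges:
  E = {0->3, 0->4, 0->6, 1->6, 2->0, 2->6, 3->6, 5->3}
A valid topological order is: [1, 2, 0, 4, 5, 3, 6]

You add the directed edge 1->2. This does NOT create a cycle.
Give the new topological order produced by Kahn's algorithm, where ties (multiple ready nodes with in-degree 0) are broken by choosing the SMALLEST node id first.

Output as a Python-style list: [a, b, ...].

Answer: [1, 2, 0, 4, 5, 3, 6]

Derivation:
Old toposort: [1, 2, 0, 4, 5, 3, 6]
Added edge: 1->2
Position of 1 (0) < position of 2 (1). Old order still valid.
Run Kahn's algorithm (break ties by smallest node id):
  initial in-degrees: [1, 0, 1, 2, 1, 0, 4]
  ready (indeg=0): [1, 5]
  pop 1: indeg[2]->0; indeg[6]->3 | ready=[2, 5] | order so far=[1]
  pop 2: indeg[0]->0; indeg[6]->2 | ready=[0, 5] | order so far=[1, 2]
  pop 0: indeg[3]->1; indeg[4]->0; indeg[6]->1 | ready=[4, 5] | order so far=[1, 2, 0]
  pop 4: no out-edges | ready=[5] | order so far=[1, 2, 0, 4]
  pop 5: indeg[3]->0 | ready=[3] | order so far=[1, 2, 0, 4, 5]
  pop 3: indeg[6]->0 | ready=[6] | order so far=[1, 2, 0, 4, 5, 3]
  pop 6: no out-edges | ready=[] | order so far=[1, 2, 0, 4, 5, 3, 6]
  Result: [1, 2, 0, 4, 5, 3, 6]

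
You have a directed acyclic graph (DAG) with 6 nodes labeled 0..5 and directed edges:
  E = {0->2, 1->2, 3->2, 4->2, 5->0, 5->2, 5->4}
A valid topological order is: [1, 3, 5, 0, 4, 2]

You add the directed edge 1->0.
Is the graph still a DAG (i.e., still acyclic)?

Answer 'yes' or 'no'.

Answer: yes

Derivation:
Given toposort: [1, 3, 5, 0, 4, 2]
Position of 1: index 0; position of 0: index 3
New edge 1->0: forward
Forward edge: respects the existing order. Still a DAG, same toposort still valid.
Still a DAG? yes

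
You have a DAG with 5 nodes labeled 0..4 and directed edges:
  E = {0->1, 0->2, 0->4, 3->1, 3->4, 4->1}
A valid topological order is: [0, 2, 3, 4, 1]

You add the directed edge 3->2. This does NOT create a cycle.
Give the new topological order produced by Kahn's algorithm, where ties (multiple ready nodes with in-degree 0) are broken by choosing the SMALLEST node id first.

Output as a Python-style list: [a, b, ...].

Answer: [0, 3, 2, 4, 1]

Derivation:
Old toposort: [0, 2, 3, 4, 1]
Added edge: 3->2
Position of 3 (2) > position of 2 (1). Must reorder: 3 must now come before 2.
Run Kahn's algorithm (break ties by smallest node id):
  initial in-degrees: [0, 3, 2, 0, 2]
  ready (indeg=0): [0, 3]
  pop 0: indeg[1]->2; indeg[2]->1; indeg[4]->1 | ready=[3] | order so far=[0]
  pop 3: indeg[1]->1; indeg[2]->0; indeg[4]->0 | ready=[2, 4] | order so far=[0, 3]
  pop 2: no out-edges | ready=[4] | order so far=[0, 3, 2]
  pop 4: indeg[1]->0 | ready=[1] | order so far=[0, 3, 2, 4]
  pop 1: no out-edges | ready=[] | order so far=[0, 3, 2, 4, 1]
  Result: [0, 3, 2, 4, 1]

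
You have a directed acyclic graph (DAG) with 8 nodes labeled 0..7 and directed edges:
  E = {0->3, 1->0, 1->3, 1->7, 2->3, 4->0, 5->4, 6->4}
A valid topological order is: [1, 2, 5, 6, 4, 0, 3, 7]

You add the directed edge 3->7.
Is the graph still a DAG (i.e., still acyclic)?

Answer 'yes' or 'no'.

Given toposort: [1, 2, 5, 6, 4, 0, 3, 7]
Position of 3: index 6; position of 7: index 7
New edge 3->7: forward
Forward edge: respects the existing order. Still a DAG, same toposort still valid.
Still a DAG? yes

Answer: yes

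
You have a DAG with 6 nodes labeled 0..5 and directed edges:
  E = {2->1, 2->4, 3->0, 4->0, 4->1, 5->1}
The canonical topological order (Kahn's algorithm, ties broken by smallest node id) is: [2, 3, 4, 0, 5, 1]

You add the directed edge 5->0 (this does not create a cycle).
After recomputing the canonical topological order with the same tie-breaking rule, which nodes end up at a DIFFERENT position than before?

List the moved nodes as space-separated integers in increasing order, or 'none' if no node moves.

Answer: 0 5

Derivation:
Old toposort: [2, 3, 4, 0, 5, 1]
Added edge 5->0
Recompute Kahn (smallest-id tiebreak):
  initial in-degrees: [3, 3, 0, 0, 1, 0]
  ready (indeg=0): [2, 3, 5]
  pop 2: indeg[1]->2; indeg[4]->0 | ready=[3, 4, 5] | order so far=[2]
  pop 3: indeg[0]->2 | ready=[4, 5] | order so far=[2, 3]
  pop 4: indeg[0]->1; indeg[1]->1 | ready=[5] | order so far=[2, 3, 4]
  pop 5: indeg[0]->0; indeg[1]->0 | ready=[0, 1] | order so far=[2, 3, 4, 5]
  pop 0: no out-edges | ready=[1] | order so far=[2, 3, 4, 5, 0]
  pop 1: no out-edges | ready=[] | order so far=[2, 3, 4, 5, 0, 1]
New canonical toposort: [2, 3, 4, 5, 0, 1]
Compare positions:
  Node 0: index 3 -> 4 (moved)
  Node 1: index 5 -> 5 (same)
  Node 2: index 0 -> 0 (same)
  Node 3: index 1 -> 1 (same)
  Node 4: index 2 -> 2 (same)
  Node 5: index 4 -> 3 (moved)
Nodes that changed position: 0 5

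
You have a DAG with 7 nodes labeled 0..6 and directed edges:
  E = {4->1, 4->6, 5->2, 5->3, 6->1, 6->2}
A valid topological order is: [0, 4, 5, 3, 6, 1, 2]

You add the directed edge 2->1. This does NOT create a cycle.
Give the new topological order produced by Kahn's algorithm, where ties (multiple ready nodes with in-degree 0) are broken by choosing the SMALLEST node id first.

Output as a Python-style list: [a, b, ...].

Old toposort: [0, 4, 5, 3, 6, 1, 2]
Added edge: 2->1
Position of 2 (6) > position of 1 (5). Must reorder: 2 must now come before 1.
Run Kahn's algorithm (break ties by smallest node id):
  initial in-degrees: [0, 3, 2, 1, 0, 0, 1]
  ready (indeg=0): [0, 4, 5]
  pop 0: no out-edges | ready=[4, 5] | order so far=[0]
  pop 4: indeg[1]->2; indeg[6]->0 | ready=[5, 6] | order so far=[0, 4]
  pop 5: indeg[2]->1; indeg[3]->0 | ready=[3, 6] | order so far=[0, 4, 5]
  pop 3: no out-edges | ready=[6] | order so far=[0, 4, 5, 3]
  pop 6: indeg[1]->1; indeg[2]->0 | ready=[2] | order so far=[0, 4, 5, 3, 6]
  pop 2: indeg[1]->0 | ready=[1] | order so far=[0, 4, 5, 3, 6, 2]
  pop 1: no out-edges | ready=[] | order so far=[0, 4, 5, 3, 6, 2, 1]
  Result: [0, 4, 5, 3, 6, 2, 1]

Answer: [0, 4, 5, 3, 6, 2, 1]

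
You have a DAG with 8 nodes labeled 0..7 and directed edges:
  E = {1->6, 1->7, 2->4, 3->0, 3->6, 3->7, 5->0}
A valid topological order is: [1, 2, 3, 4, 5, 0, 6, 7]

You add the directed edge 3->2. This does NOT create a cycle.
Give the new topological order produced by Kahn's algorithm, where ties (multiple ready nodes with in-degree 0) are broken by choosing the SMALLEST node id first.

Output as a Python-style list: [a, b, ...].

Answer: [1, 3, 2, 4, 5, 0, 6, 7]

Derivation:
Old toposort: [1, 2, 3, 4, 5, 0, 6, 7]
Added edge: 3->2
Position of 3 (2) > position of 2 (1). Must reorder: 3 must now come before 2.
Run Kahn's algorithm (break ties by smallest node id):
  initial in-degrees: [2, 0, 1, 0, 1, 0, 2, 2]
  ready (indeg=0): [1, 3, 5]
  pop 1: indeg[6]->1; indeg[7]->1 | ready=[3, 5] | order so far=[1]
  pop 3: indeg[0]->1; indeg[2]->0; indeg[6]->0; indeg[7]->0 | ready=[2, 5, 6, 7] | order so far=[1, 3]
  pop 2: indeg[4]->0 | ready=[4, 5, 6, 7] | order so far=[1, 3, 2]
  pop 4: no out-edges | ready=[5, 6, 7] | order so far=[1, 3, 2, 4]
  pop 5: indeg[0]->0 | ready=[0, 6, 7] | order so far=[1, 3, 2, 4, 5]
  pop 0: no out-edges | ready=[6, 7] | order so far=[1, 3, 2, 4, 5, 0]
  pop 6: no out-edges | ready=[7] | order so far=[1, 3, 2, 4, 5, 0, 6]
  pop 7: no out-edges | ready=[] | order so far=[1, 3, 2, 4, 5, 0, 6, 7]
  Result: [1, 3, 2, 4, 5, 0, 6, 7]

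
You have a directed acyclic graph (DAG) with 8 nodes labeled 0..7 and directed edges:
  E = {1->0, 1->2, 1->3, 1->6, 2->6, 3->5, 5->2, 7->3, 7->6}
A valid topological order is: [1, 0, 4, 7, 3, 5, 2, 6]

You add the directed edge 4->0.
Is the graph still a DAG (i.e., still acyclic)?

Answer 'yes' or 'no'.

Answer: yes

Derivation:
Given toposort: [1, 0, 4, 7, 3, 5, 2, 6]
Position of 4: index 2; position of 0: index 1
New edge 4->0: backward (u after v in old order)
Backward edge: old toposort is now invalid. Check if this creates a cycle.
Does 0 already reach 4? Reachable from 0: [0]. NO -> still a DAG (reorder needed).
Still a DAG? yes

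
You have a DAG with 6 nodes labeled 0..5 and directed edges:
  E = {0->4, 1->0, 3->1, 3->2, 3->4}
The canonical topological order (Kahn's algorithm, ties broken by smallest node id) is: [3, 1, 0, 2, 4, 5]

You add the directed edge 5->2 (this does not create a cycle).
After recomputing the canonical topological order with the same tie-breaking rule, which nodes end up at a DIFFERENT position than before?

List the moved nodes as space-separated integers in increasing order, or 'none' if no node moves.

Old toposort: [3, 1, 0, 2, 4, 5]
Added edge 5->2
Recompute Kahn (smallest-id tiebreak):
  initial in-degrees: [1, 1, 2, 0, 2, 0]
  ready (indeg=0): [3, 5]
  pop 3: indeg[1]->0; indeg[2]->1; indeg[4]->1 | ready=[1, 5] | order so far=[3]
  pop 1: indeg[0]->0 | ready=[0, 5] | order so far=[3, 1]
  pop 0: indeg[4]->0 | ready=[4, 5] | order so far=[3, 1, 0]
  pop 4: no out-edges | ready=[5] | order so far=[3, 1, 0, 4]
  pop 5: indeg[2]->0 | ready=[2] | order so far=[3, 1, 0, 4, 5]
  pop 2: no out-edges | ready=[] | order so far=[3, 1, 0, 4, 5, 2]
New canonical toposort: [3, 1, 0, 4, 5, 2]
Compare positions:
  Node 0: index 2 -> 2 (same)
  Node 1: index 1 -> 1 (same)
  Node 2: index 3 -> 5 (moved)
  Node 3: index 0 -> 0 (same)
  Node 4: index 4 -> 3 (moved)
  Node 5: index 5 -> 4 (moved)
Nodes that changed position: 2 4 5

Answer: 2 4 5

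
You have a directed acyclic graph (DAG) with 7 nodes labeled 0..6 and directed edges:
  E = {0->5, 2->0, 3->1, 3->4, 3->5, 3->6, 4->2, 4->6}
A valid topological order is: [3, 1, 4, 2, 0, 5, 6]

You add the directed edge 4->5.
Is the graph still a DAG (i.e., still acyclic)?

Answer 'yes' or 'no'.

Answer: yes

Derivation:
Given toposort: [3, 1, 4, 2, 0, 5, 6]
Position of 4: index 2; position of 5: index 5
New edge 4->5: forward
Forward edge: respects the existing order. Still a DAG, same toposort still valid.
Still a DAG? yes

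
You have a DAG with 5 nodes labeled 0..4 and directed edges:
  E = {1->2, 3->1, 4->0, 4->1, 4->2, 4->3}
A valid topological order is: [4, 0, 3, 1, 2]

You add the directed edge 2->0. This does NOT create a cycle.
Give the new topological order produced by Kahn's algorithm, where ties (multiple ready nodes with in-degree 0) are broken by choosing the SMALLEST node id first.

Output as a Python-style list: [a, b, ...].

Answer: [4, 3, 1, 2, 0]

Derivation:
Old toposort: [4, 0, 3, 1, 2]
Added edge: 2->0
Position of 2 (4) > position of 0 (1). Must reorder: 2 must now come before 0.
Run Kahn's algorithm (break ties by smallest node id):
  initial in-degrees: [2, 2, 2, 1, 0]
  ready (indeg=0): [4]
  pop 4: indeg[0]->1; indeg[1]->1; indeg[2]->1; indeg[3]->0 | ready=[3] | order so far=[4]
  pop 3: indeg[1]->0 | ready=[1] | order so far=[4, 3]
  pop 1: indeg[2]->0 | ready=[2] | order so far=[4, 3, 1]
  pop 2: indeg[0]->0 | ready=[0] | order so far=[4, 3, 1, 2]
  pop 0: no out-edges | ready=[] | order so far=[4, 3, 1, 2, 0]
  Result: [4, 3, 1, 2, 0]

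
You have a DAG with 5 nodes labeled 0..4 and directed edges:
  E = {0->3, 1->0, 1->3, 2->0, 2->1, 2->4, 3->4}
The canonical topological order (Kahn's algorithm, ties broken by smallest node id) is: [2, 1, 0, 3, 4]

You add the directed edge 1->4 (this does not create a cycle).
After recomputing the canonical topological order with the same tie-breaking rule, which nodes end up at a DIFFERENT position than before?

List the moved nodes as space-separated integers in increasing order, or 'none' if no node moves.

Old toposort: [2, 1, 0, 3, 4]
Added edge 1->4
Recompute Kahn (smallest-id tiebreak):
  initial in-degrees: [2, 1, 0, 2, 3]
  ready (indeg=0): [2]
  pop 2: indeg[0]->1; indeg[1]->0; indeg[4]->2 | ready=[1] | order so far=[2]
  pop 1: indeg[0]->0; indeg[3]->1; indeg[4]->1 | ready=[0] | order so far=[2, 1]
  pop 0: indeg[3]->0 | ready=[3] | order so far=[2, 1, 0]
  pop 3: indeg[4]->0 | ready=[4] | order so far=[2, 1, 0, 3]
  pop 4: no out-edges | ready=[] | order so far=[2, 1, 0, 3, 4]
New canonical toposort: [2, 1, 0, 3, 4]
Compare positions:
  Node 0: index 2 -> 2 (same)
  Node 1: index 1 -> 1 (same)
  Node 2: index 0 -> 0 (same)
  Node 3: index 3 -> 3 (same)
  Node 4: index 4 -> 4 (same)
Nodes that changed position: none

Answer: none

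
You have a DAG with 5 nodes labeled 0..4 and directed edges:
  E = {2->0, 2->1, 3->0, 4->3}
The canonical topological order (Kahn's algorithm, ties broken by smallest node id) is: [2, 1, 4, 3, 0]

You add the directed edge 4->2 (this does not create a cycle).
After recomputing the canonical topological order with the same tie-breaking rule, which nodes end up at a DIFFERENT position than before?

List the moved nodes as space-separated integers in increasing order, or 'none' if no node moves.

Answer: 1 2 4

Derivation:
Old toposort: [2, 1, 4, 3, 0]
Added edge 4->2
Recompute Kahn (smallest-id tiebreak):
  initial in-degrees: [2, 1, 1, 1, 0]
  ready (indeg=0): [4]
  pop 4: indeg[2]->0; indeg[3]->0 | ready=[2, 3] | order so far=[4]
  pop 2: indeg[0]->1; indeg[1]->0 | ready=[1, 3] | order so far=[4, 2]
  pop 1: no out-edges | ready=[3] | order so far=[4, 2, 1]
  pop 3: indeg[0]->0 | ready=[0] | order so far=[4, 2, 1, 3]
  pop 0: no out-edges | ready=[] | order so far=[4, 2, 1, 3, 0]
New canonical toposort: [4, 2, 1, 3, 0]
Compare positions:
  Node 0: index 4 -> 4 (same)
  Node 1: index 1 -> 2 (moved)
  Node 2: index 0 -> 1 (moved)
  Node 3: index 3 -> 3 (same)
  Node 4: index 2 -> 0 (moved)
Nodes that changed position: 1 2 4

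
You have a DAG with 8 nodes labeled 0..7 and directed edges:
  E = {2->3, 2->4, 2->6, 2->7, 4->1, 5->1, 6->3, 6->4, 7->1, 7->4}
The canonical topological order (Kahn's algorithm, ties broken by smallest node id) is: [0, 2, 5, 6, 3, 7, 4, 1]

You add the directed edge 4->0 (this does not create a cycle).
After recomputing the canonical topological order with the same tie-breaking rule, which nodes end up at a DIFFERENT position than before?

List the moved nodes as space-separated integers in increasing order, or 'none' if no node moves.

Answer: 0 2 3 4 5 6 7

Derivation:
Old toposort: [0, 2, 5, 6, 3, 7, 4, 1]
Added edge 4->0
Recompute Kahn (smallest-id tiebreak):
  initial in-degrees: [1, 3, 0, 2, 3, 0, 1, 1]
  ready (indeg=0): [2, 5]
  pop 2: indeg[3]->1; indeg[4]->2; indeg[6]->0; indeg[7]->0 | ready=[5, 6, 7] | order so far=[2]
  pop 5: indeg[1]->2 | ready=[6, 7] | order so far=[2, 5]
  pop 6: indeg[3]->0; indeg[4]->1 | ready=[3, 7] | order so far=[2, 5, 6]
  pop 3: no out-edges | ready=[7] | order so far=[2, 5, 6, 3]
  pop 7: indeg[1]->1; indeg[4]->0 | ready=[4] | order so far=[2, 5, 6, 3, 7]
  pop 4: indeg[0]->0; indeg[1]->0 | ready=[0, 1] | order so far=[2, 5, 6, 3, 7, 4]
  pop 0: no out-edges | ready=[1] | order so far=[2, 5, 6, 3, 7, 4, 0]
  pop 1: no out-edges | ready=[] | order so far=[2, 5, 6, 3, 7, 4, 0, 1]
New canonical toposort: [2, 5, 6, 3, 7, 4, 0, 1]
Compare positions:
  Node 0: index 0 -> 6 (moved)
  Node 1: index 7 -> 7 (same)
  Node 2: index 1 -> 0 (moved)
  Node 3: index 4 -> 3 (moved)
  Node 4: index 6 -> 5 (moved)
  Node 5: index 2 -> 1 (moved)
  Node 6: index 3 -> 2 (moved)
  Node 7: index 5 -> 4 (moved)
Nodes that changed position: 0 2 3 4 5 6 7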